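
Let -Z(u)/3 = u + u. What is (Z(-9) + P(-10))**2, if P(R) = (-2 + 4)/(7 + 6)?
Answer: 495616/169 ≈ 2932.6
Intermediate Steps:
Z(u) = -6*u (Z(u) = -3*(u + u) = -6*u)
P(R) = 2/13
(Z(-9) + P(-10))**2 = (-6*(-9) + 2/13)**2 = (54 + 2/13)**2 = (704/13)**2 = 495616/169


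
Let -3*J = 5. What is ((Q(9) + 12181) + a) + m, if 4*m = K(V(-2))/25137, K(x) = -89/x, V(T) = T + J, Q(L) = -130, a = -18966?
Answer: -2549394451/368676 ≈ -6915.0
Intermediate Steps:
J = -5/3 (J = -⅓*5 = -5/3 ≈ -1.6667)
V(T) = -5/3 + T (V(T) = T - 5/3 = -5/3 + T)
m = 89/368676 (m = (-89/(-5/3 - 2)/25137)/4 = (-89/(-11/3)*(1/25137))/4 = (-89*(-3/11)*(1/25137))/4 = ((267/11)*(1/25137))/4 = (¼)*(89/92169) = 89/368676 ≈ 0.00024140)
((Q(9) + 12181) + a) + m = ((-130 + 12181) - 18966) + 89/368676 = (12051 - 18966) + 89/368676 = -6915 + 89/368676 = -2549394451/368676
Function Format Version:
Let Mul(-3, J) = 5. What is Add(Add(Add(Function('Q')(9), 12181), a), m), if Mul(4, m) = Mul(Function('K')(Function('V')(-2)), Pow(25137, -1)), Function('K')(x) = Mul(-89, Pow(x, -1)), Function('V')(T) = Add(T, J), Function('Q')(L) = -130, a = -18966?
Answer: Rational(-2549394451, 368676) ≈ -6915.0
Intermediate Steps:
J = Rational(-5, 3) (J = Mul(Rational(-1, 3), 5) = Rational(-5, 3) ≈ -1.6667)
Function('V')(T) = Add(Rational(-5, 3), T) (Function('V')(T) = Add(T, Rational(-5, 3)) = Add(Rational(-5, 3), T))
m = Rational(89, 368676) (m = Mul(Rational(1, 4), Mul(Mul(-89, Pow(Add(Rational(-5, 3), -2), -1)), Pow(25137, -1))) = Mul(Rational(1, 4), Mul(Mul(-89, Pow(Rational(-11, 3), -1)), Rational(1, 25137))) = Mul(Rational(1, 4), Mul(Mul(-89, Rational(-3, 11)), Rational(1, 25137))) = Mul(Rational(1, 4), Mul(Rational(267, 11), Rational(1, 25137))) = Mul(Rational(1, 4), Rational(89, 92169)) = Rational(89, 368676) ≈ 0.00024140)
Add(Add(Add(Function('Q')(9), 12181), a), m) = Add(Add(Add(-130, 12181), -18966), Rational(89, 368676)) = Add(Add(12051, -18966), Rational(89, 368676)) = Add(-6915, Rational(89, 368676)) = Rational(-2549394451, 368676)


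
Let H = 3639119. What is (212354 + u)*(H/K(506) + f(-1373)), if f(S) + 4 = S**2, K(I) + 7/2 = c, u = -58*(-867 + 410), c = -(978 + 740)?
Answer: 140779896067620/313 ≈ 4.4978e+11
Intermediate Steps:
c = -1718 (c = -1*1718 = -1718)
u = 26506 (u = -58*(-457) = 26506)
K(I) = -3443/2 (K(I) = -7/2 - 1718 = -3443/2)
f(S) = -4 + S**2
(212354 + u)*(H/K(506) + f(-1373)) = (212354 + 26506)*(3639119/(-3443/2) + (-4 + (-1373)**2)) = 238860*(3639119*(-2/3443) + (-4 + 1885129)) = 238860*(-661658/313 + 1885125) = 238860*(589382467/313) = 140779896067620/313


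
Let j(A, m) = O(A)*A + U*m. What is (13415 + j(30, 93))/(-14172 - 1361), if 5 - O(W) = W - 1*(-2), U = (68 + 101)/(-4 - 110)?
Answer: -473751/590254 ≈ -0.80262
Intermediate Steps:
U = -169/114 (U = 169/(-114) = 169*(-1/114) = -169/114 ≈ -1.4825)
O(W) = 3 - W (O(W) = 5 - (W - 1*(-2)) = 5 - (W + 2) = 5 - (2 + W) = 5 + (-2 - W) = 3 - W)
j(A, m) = -169*m/114 + A*(3 - A) (j(A, m) = (3 - A)*A - 169*m/114 = A*(3 - A) - 169*m/114 = -169*m/114 + A*(3 - A))
(13415 + j(30, 93))/(-14172 - 1361) = (13415 + (-1*30**2 + 3*30 - 169/114*93))/(-14172 - 1361) = (13415 + (-1*900 + 90 - 5239/38))/(-15533) = (13415 + (-900 + 90 - 5239/38))*(-1/15533) = (13415 - 36019/38)*(-1/15533) = (473751/38)*(-1/15533) = -473751/590254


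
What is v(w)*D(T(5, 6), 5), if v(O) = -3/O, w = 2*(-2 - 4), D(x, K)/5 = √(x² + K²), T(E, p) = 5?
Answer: 25*√2/4 ≈ 8.8388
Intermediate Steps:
D(x, K) = 5*√(K² + x²) (D(x, K) = 5*√(x² + K²) = 5*√(K² + x²))
w = -12 (w = 2*(-6) = -12)
v(w)*D(T(5, 6), 5) = (-3/(-12))*(5*√(5² + 5²)) = (-3*(-1/12))*(5*√(25 + 25)) = (5*√50)/4 = (5*(5*√2))/4 = (25*√2)/4 = 25*√2/4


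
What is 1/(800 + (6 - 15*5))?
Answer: 1/731 ≈ 0.0013680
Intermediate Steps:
1/(800 + (6 - 15*5)) = 1/(800 + (6 - 75)) = 1/(800 - 69) = 1/731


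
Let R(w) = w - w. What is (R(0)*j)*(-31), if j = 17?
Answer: 0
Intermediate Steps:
R(w) = 0
(R(0)*j)*(-31) = (0*17)*(-31) = 0*(-31) = 0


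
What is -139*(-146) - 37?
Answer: 20257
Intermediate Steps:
-139*(-146) - 37 = 20294 - 37 = 20257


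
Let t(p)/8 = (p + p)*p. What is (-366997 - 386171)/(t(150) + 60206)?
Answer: -22152/12359 ≈ -1.7924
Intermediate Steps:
t(p) = 16*p² (t(p) = 8*((p + p)*p) = 8*((2*p)*p) = 8*(2*p²) = 16*p²)
(-366997 - 386171)/(t(150) + 60206) = (-366997 - 386171)/(16*150² + 60206) = -753168/(16*22500 + 60206) = -753168/(360000 + 60206) = -753168/420206 = -753168*1/420206 = -22152/12359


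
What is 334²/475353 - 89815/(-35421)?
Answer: 15548418257/5612492871 ≈ 2.7703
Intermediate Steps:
334²/475353 - 89815/(-35421) = 111556*(1/475353) - 89815*(-1/35421) = 111556/475353 + 89815/35421 = 15548418257/5612492871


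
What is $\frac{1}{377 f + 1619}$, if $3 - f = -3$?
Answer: $\frac{1}{3881} \approx 0.00025767$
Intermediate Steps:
$f = 6$ ($f = 3 - -3 = 3 + 3 = 6$)
$\frac{1}{377 f + 1619} = \frac{1}{377 \cdot 6 + 1619} = \frac{1}{2262 + 1619} = \frac{1}{3881}$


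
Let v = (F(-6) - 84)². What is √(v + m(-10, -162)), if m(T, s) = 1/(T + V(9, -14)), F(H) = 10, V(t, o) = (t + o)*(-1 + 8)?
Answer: √1232095/15 ≈ 74.000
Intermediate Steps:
V(t, o) = 7*o + 7*t (V(t, o) = (o + t)*7 = 7*o + 7*t)
m(T, s) = 1/(-35 + T) (m(T, s) = 1/(T + (7*(-14) + 7*9)) = 1/(T + (-98 + 63)) = 1/(T - 35) = 1/(-35 + T))
v = 5476 (v = (10 - 84)² = (-74)² = 5476)
√(v + m(-10, -162)) = √(5476 + 1/(-35 - 10)) = √(5476 + 1/(-45)) = √(5476 - 1/45) = √(246419/45) = √1232095/15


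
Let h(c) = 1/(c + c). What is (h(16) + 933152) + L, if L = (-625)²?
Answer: 42360865/32 ≈ 1.3238e+6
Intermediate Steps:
h(c) = 1/(2*c)
L = 390625
(h(16) + 933152) + L = ((½)/16 + 933152) + 390625 = ((½)*(1/16) + 933152) + 390625 = (1/32 + 933152) + 390625 = 29860865/32 + 390625 = 42360865/32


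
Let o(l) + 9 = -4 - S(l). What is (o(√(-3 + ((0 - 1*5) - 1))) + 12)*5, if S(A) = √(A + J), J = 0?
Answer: -5 - 5*√3*√I ≈ -11.124 - 6.1237*I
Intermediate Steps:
S(A) = √A (S(A) = √(A + 0) = √A)
o(l) = -13 - √l (o(l) = -9 + (-4 - √l) = -13 - √l)
(o(√(-3 + ((0 - 1*5) - 1))) + 12)*5 = ((-13 - √(√(-3 + ((0 - 1*5) - 1)))) + 12)*5 = ((-13 - √(√(-3 + ((0 - 5) - 1)))) + 12)*5 = ((-13 - √(√(-3 + (-5 - 1)))) + 12)*5 = ((-13 - √(√(-3 - 6))) + 12)*5 = ((-13 - √(√(-9))) + 12)*5 = ((-13 - √(3*I)) + 12)*5 = ((-13 - √3*√I) + 12)*5 = (-1 - √3*√I)*5 = -5 - 5*√3*√I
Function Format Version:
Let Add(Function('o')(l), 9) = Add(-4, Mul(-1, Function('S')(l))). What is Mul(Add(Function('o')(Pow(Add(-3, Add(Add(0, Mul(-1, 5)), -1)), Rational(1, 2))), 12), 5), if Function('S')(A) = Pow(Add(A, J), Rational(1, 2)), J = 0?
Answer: Add(-5, Mul(-5, Pow(3, Rational(1, 2)), Pow(I, Rational(1, 2)))) ≈ Add(-11.124, Mul(-6.1237, I))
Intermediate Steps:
Function('S')(A) = Pow(A, Rational(1, 2)) (Function('S')(A) = Pow(Add(A, 0), Rational(1, 2)) = Pow(A, Rational(1, 2)))
Function('o')(l) = Add(-13, Mul(-1, Pow(l, Rational(1, 2)))) (Function('o')(l) = Add(-9, Add(-4, Mul(-1, Pow(l, Rational(1, 2))))) = Add(-13, Mul(-1, Pow(l, Rational(1, 2)))))
Mul(Add(Function('o')(Pow(Add(-3, Add(Add(0, Mul(-1, 5)), -1)), Rational(1, 2))), 12), 5) = Mul(Add(Add(-13, Mul(-1, Pow(Pow(Add(-3, Add(Add(0, Mul(-1, 5)), -1)), Rational(1, 2)), Rational(1, 2)))), 12), 5) = Mul(Add(Add(-13, Mul(-1, Pow(Pow(Add(-3, Add(Add(0, -5), -1)), Rational(1, 2)), Rational(1, 2)))), 12), 5) = Mul(Add(Add(-13, Mul(-1, Pow(Pow(Add(-3, Add(-5, -1)), Rational(1, 2)), Rational(1, 2)))), 12), 5) = Mul(Add(Add(-13, Mul(-1, Pow(Pow(Add(-3, -6), Rational(1, 2)), Rational(1, 2)))), 12), 5) = Mul(Add(Add(-13, Mul(-1, Pow(Pow(-9, Rational(1, 2)), Rational(1, 2)))), 12), 5) = Mul(Add(Add(-13, Mul(-1, Pow(Mul(3, I), Rational(1, 2)))), 12), 5) = Mul(Add(Add(-13, Mul(-1, Mul(Pow(3, Rational(1, 2)), Pow(I, Rational(1, 2))))), 12), 5) = Mul(Add(Add(-13, Mul(-1, Pow(3, Rational(1, 2)), Pow(I, Rational(1, 2)))), 12), 5) = Mul(Add(-1, Mul(-1, Pow(3, Rational(1, 2)), Pow(I, Rational(1, 2)))), 5) = Add(-5, Mul(-5, Pow(3, Rational(1, 2)), Pow(I, Rational(1, 2))))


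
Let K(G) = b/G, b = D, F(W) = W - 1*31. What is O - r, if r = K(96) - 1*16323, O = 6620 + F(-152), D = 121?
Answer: 2184839/96 ≈ 22759.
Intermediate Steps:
F(W) = -31 + W (F(W) = W - 31 = -31 + W)
b = 121
O = 6437 (O = 6620 + (-31 - 152) = 6620 - 183 = 6437)
K(G) = 121/G
r = -1566887/96 (r = 121/96 - 1*16323 = 121*(1/96) - 16323 = 121/96 - 16323 = -1566887/96 ≈ -16322.)
O - r = 6437 - 1*(-1566887/96) = 6437 + 1566887/96 = 2184839/96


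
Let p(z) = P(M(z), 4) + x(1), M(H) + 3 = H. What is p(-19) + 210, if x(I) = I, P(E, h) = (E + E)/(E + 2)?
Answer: 1066/5 ≈ 213.20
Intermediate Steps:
M(H) = -3 + H
P(E, h) = 2*E/(2 + E) (P(E, h) = (2*E)/(2 + E) = 2*E/(2 + E))
p(z) = 1 + 2*(-3 + z)/(-1 + z) (p(z) = 2*(-3 + z)/(2 + (-3 + z)) + 1 = 2*(-3 + z)/(-1 + z) + 1 = 1 + 2*(-3 + z)/(-1 + z))
p(-19) + 210 = (-7 + 3*(-19))/(-1 - 19) + 210 = (-7 - 57)/(-20) + 210 = -1/20*(-64) + 210 = 16/5 + 210 = 1066/5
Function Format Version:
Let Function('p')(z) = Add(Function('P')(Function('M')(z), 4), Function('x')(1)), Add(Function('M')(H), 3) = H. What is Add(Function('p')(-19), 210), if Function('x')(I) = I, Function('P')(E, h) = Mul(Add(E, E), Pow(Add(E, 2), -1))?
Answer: Rational(1066, 5) ≈ 213.20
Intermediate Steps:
Function('M')(H) = Add(-3, H)
Function('P')(E, h) = Mul(2, E, Pow(Add(2, E), -1)) (Function('P')(E, h) = Mul(Mul(2, E), Pow(Add(2, E), -1)) = Mul(2, E, Pow(Add(2, E), -1)))
Function('p')(z) = Add(1, Mul(2, Pow(Add(-1, z), -1), Add(-3, z))) (Function('p')(z) = Add(Mul(2, Add(-3, z), Pow(Add(2, Add(-3, z)), -1)), 1) = Add(Mul(2, Add(-3, z), Pow(Add(-1, z), -1)), 1) = Add(Mul(2, Pow(Add(-1, z), -1), Add(-3, z)), 1) = Add(1, Mul(2, Pow(Add(-1, z), -1), Add(-3, z))))
Add(Function('p')(-19), 210) = Add(Mul(Pow(Add(-1, -19), -1), Add(-7, Mul(3, -19))), 210) = Add(Mul(Pow(-20, -1), Add(-7, -57)), 210) = Add(Mul(Rational(-1, 20), -64), 210) = Add(Rational(16, 5), 210) = Rational(1066, 5)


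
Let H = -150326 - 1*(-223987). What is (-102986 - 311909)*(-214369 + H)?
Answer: 58379045660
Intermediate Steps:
H = 73661 (H = -150326 + 223987 = 73661)
(-102986 - 311909)*(-214369 + H) = (-102986 - 311909)*(-214369 + 73661) = -414895*(-140708) = 58379045660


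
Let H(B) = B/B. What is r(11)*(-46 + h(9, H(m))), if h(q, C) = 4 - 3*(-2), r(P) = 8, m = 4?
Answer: -288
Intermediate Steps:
H(B) = 1
h(q, C) = 10 (h(q, C) = 4 + 6 = 10)
r(11)*(-46 + h(9, H(m))) = 8*(-46 + 10) = 8*(-36) = -288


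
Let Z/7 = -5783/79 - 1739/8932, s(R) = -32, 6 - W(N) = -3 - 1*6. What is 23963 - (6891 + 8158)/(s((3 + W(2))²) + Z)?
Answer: 1319886135391/55016865 ≈ 23991.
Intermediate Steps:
W(N) = 15 (W(N) = 6 - (-3 - 1*6) = 6 - (-3 - 6) = 6 - 1*(-9) = 6 + 9 = 15)
Z = -51791137/100804 (Z = 7*(-5783/79 - 1739/8932) = 7*(-51791137/705628) = -51791137/100804 ≈ -513.78)
23963 - (6891 + 8158)/(s((3 + W(2))²) + Z) = 23963 - (6891 + 8158)/(-32 - 51791137/100804) = 23963 - 15049/(-55016865/100804) = 23963 - 15049*(-100804)/55016865 = 23963 - 1*(-1516999396/55016865) = 23963 + 1516999396/55016865 = 1319886135391/55016865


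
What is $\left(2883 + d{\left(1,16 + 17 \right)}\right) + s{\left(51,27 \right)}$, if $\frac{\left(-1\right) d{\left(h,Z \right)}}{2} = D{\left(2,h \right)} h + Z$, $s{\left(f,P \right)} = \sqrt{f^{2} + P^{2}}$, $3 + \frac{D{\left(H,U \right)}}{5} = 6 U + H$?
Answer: $2767 + 3 \sqrt{370} \approx 2824.7$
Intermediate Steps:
$D{\left(H,U \right)} = -15 + 5 H + 30 U$ ($D{\left(H,U \right)} = -15 + 5 \left(6 U + H\right) = -15 + 5 \left(H + 6 U\right) = -15 + \left(5 H + 30 U\right) = -15 + 5 H + 30 U$)
$s{\left(f,P \right)} = \sqrt{P^{2} + f^{2}}$
$d{\left(h,Z \right)} = - 2 Z - 2 h \left(-5 + 30 h\right)$ ($d{\left(h,Z \right)} = - 2 \left(\left(-15 + 5 \cdot 2 + 30 h\right) h + Z\right) = - 2 \left(\left(-15 + 10 + 30 h\right) h + Z\right) = - 2 \left(\left(-5 + 30 h\right) h + Z\right) = - 2 \left(h \left(-5 + 30 h\right) + Z\right) = - 2 \left(Z + h \left(-5 + 30 h\right)\right) = - 2 Z - 2 h \left(-5 + 30 h\right)$)
$\left(2883 + d{\left(1,16 + 17 \right)}\right) + s{\left(51,27 \right)} = \left(2883 - \left(-10 + 60 + 2 \left(16 + 17\right)\right)\right) + \sqrt{27^{2} + 51^{2}} = \left(2883 - 116\right) + \sqrt{729 + 2601} = \left(2883 - 116\right) + \sqrt{3330} = \left(2883 - 116\right) + 3 \sqrt{370} = 2767 + 3 \sqrt{370}$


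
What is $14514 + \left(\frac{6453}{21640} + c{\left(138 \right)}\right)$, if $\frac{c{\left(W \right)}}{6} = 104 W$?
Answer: $\frac{2177553093}{21640} \approx 1.0063 \cdot 10^{5}$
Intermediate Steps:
$c{\left(W \right)} = 624 W$ ($c{\left(W \right)} = 6 \cdot 104 W = 624 W$)
$14514 + \left(\frac{6453}{21640} + c{\left(138 \right)}\right) = 14514 + \left(\frac{6453}{21640} + 624 \cdot 138\right) = 14514 + \left(6453 \cdot \frac{1}{21640} + 86112\right) = 14514 + \left(\frac{6453}{21640} + 86112\right) = 14514 + \frac{1863470133}{21640} = \frac{2177553093}{21640}$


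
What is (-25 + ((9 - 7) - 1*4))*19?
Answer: -513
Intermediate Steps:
(-25 + ((9 - 7) - 1*4))*19 = (-25 + (2 - 4))*19 = (-25 - 2)*19 = -27*19 = -513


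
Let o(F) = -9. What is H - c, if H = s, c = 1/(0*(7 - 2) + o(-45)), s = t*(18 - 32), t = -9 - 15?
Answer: 3025/9 ≈ 336.11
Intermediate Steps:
t = -24
s = 336 (s = -24*(18 - 32) = -24*(-14) = 336)
c = -⅑ (c = 1/(0*(7 - 2) - 9) = 1/(0*5 - 9) = 1/(0 - 9) = 1/(-9) = -⅑ ≈ -0.11111)
H = 336
H - c = 336 - 1*(-⅑) = 336 + ⅑ = 3025/9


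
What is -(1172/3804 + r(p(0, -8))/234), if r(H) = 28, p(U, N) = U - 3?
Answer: -15865/37089 ≈ -0.42775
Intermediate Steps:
p(U, N) = -3 + U
-(1172/3804 + r(p(0, -8))/234) = -(1172/3804 + 28/234) = -(1172*(1/3804) + 28*(1/234)) = -(293/951 + 14/117) = -1*15865/37089 = -15865/37089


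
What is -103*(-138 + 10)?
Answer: 13184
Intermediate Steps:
-103*(-138 + 10) = -103*(-128) = 13184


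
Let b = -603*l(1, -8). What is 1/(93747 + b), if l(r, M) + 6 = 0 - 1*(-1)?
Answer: 1/96762 ≈ 1.0335e-5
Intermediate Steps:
l(r, M) = -5 (l(r, M) = -6 + (0 - 1*(-1)) = -6 + (0 + 1) = -6 + 1 = -5)
b = 3015 (b = -603*(-5) = 3015)
1/(93747 + b) = 1/(93747 + 3015) = 1/96762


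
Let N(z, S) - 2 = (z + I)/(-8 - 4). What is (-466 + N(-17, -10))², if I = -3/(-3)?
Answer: 1926544/9 ≈ 2.1406e+5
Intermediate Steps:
I = 1 (I = -3*(-⅓) = 1)
N(z, S) = 23/12 - z/12 (N(z, S) = 2 + (z + 1)/(-8 - 4) = 2 + (1 + z)/(-12) = 2 + (1 + z)*(-1/12) = 2 + (-1/12 - z/12) = 23/12 - z/12)
(-466 + N(-17, -10))² = (-466 + (23/12 - 1/12*(-17)))² = (-466 + (23/12 + 17/12))² = (-466 + 10/3)² = (-1388/3)² = 1926544/9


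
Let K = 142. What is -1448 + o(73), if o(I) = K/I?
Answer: -105562/73 ≈ -1446.1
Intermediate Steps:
o(I) = 142/I
-1448 + o(73) = -1448 + 142/73 = -105562/73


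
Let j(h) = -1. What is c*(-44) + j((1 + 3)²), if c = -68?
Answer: 2991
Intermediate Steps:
c*(-44) + j((1 + 3)²) = -68*(-44) - 1 = 2992 - 1 = 2991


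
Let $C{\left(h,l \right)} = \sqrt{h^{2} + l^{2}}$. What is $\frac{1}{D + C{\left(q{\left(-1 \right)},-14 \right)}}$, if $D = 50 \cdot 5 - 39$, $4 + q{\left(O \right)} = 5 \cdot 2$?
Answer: $\frac{211}{44289} - \frac{2 \sqrt{58}}{44289} \approx 0.0044203$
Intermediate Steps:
$q{\left(O \right)} = 6$ ($q{\left(O \right)} = -4 + 5 \cdot 2 = -4 + 10 = 6$)
$D = 211$ ($D = 250 - 39 = 211$)
$\frac{1}{D + C{\left(q{\left(-1 \right)},-14 \right)}} = \frac{1}{211 + \sqrt{6^{2} + \left(-14\right)^{2}}} = \frac{1}{211 + \sqrt{36 + 196}} = \frac{1}{211 + \sqrt{232}} = \frac{1}{211 + 2 \sqrt{58}}$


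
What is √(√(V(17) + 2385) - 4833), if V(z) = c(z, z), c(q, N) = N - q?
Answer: √(-4833 + 3*√265) ≈ 69.168*I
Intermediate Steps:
V(z) = 0 (V(z) = z - z = 0)
√(√(V(17) + 2385) - 4833) = √(√(0 + 2385) - 4833) = √(√2385 - 4833) = √(3*√265 - 4833) = √(-4833 + 3*√265)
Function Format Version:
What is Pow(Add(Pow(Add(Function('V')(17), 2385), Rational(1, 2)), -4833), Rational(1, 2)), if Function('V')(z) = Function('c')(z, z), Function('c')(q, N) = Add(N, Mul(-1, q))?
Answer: Pow(Add(-4833, Mul(3, Pow(265, Rational(1, 2)))), Rational(1, 2)) ≈ Mul(69.168, I)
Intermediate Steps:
Function('V')(z) = 0 (Function('V')(z) = Add(z, Mul(-1, z)) = 0)
Pow(Add(Pow(Add(Function('V')(17), 2385), Rational(1, 2)), -4833), Rational(1, 2)) = Pow(Add(Pow(Add(0, 2385), Rational(1, 2)), -4833), Rational(1, 2)) = Pow(Add(Pow(2385, Rational(1, 2)), -4833), Rational(1, 2)) = Pow(Add(Mul(3, Pow(265, Rational(1, 2))), -4833), Rational(1, 2)) = Pow(Add(-4833, Mul(3, Pow(265, Rational(1, 2)))), Rational(1, 2))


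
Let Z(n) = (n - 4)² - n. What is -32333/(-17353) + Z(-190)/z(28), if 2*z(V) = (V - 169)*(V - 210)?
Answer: 153037043/31808049 ≈ 4.8113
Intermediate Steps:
Z(n) = (-4 + n)² - n
z(V) = (-210 + V)*(-169 + V)/2 (z(V) = ((V - 169)*(V - 210))/2 = ((-169 + V)*(-210 + V))/2 = ((-210 + V)*(-169 + V))/2 = (-210 + V)*(-169 + V)/2)
-32333/(-17353) + Z(-190)/z(28) = -32333/(-17353) + ((-4 - 190)² - 1*(-190))/(17745 + (½)*28² - 379/2*28) = -32333*(-1/17353) + ((-194)² + 190)/(17745 + (½)*784 - 5306) = 4619/2479 + (37636 + 190)/(17745 + 392 - 5306) = 4619/2479 + 37826/12831 = 153037043/31808049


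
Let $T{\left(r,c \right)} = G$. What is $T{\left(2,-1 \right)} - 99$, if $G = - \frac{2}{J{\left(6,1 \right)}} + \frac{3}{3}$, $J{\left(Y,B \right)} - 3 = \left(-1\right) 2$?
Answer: $-100$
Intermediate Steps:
$J{\left(Y,B \right)} = 1$ ($J{\left(Y,B \right)} = 3 - 2 = 1$)
$G = -1$ ($G = - \frac{2}{1} + \frac{3}{3} = \left(-2\right) 1 + 3 \cdot \frac{1}{3} = -2 + 1 = -1$)
$T{\left(r,c \right)} = -1$
$T{\left(2,-1 \right)} - 99 = -1 - 99 = -100$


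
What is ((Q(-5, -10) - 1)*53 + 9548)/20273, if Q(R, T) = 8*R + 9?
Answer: 7852/20273 ≈ 0.38731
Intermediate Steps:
Q(R, T) = 9 + 8*R
((Q(-5, -10) - 1)*53 + 9548)/20273 = (((9 + 8*(-5)) - 1)*53 + 9548)/20273 = (((9 - 40) - 1)*53 + 9548)*(1/20273) = ((-31 - 1)*53 + 9548)*(1/20273) = (-32*53 + 9548)*(1/20273) = (-1696 + 9548)*(1/20273) = 7852*(1/20273) = 7852/20273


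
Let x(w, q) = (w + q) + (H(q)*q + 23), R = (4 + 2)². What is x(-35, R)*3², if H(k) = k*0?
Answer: 216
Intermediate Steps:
H(k) = 0
R = 36 (R = 6² = 36)
x(w, q) = 23 + q + w (x(w, q) = (w + q) + (0*q + 23) = (q + w) + (0 + 23) = (q + w) + 23 = 23 + q + w)
x(-35, R)*3² = (23 + 36 - 35)*3² = 24*9 = 216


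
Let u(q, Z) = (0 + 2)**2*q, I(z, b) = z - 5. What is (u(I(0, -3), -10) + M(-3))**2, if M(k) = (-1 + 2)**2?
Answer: 361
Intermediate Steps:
M(k) = 1 (M(k) = 1**2 = 1)
I(z, b) = -5 + z
u(q, Z) = 4*q (u(q, Z) = 2**2*q = 4*q)
(u(I(0, -3), -10) + M(-3))**2 = (4*(-5 + 0) + 1)**2 = (4*(-5) + 1)**2 = (-20 + 1)**2 = (-19)**2 = 361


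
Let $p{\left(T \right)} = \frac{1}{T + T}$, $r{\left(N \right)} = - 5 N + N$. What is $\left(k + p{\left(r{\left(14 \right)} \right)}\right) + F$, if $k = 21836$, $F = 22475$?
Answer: $\frac{4962831}{112} \approx 44311.0$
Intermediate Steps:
$r{\left(N \right)} = - 4 N$
$p{\left(T \right)} = \frac{1}{2 T}$
$\left(k + p{\left(r{\left(14 \right)} \right)}\right) + F = \left(21836 + \frac{1}{2 \left(\left(-4\right) 14\right)}\right) + 22475 = \left(21836 + \frac{1}{2 \left(-56\right)}\right) + 22475 = \left(21836 + \frac{1}{2} \left(- \frac{1}{56}\right)\right) + 22475 = \left(21836 - \frac{1}{112}\right) + 22475 = \frac{2445631}{112} + 22475 = \frac{4962831}{112}$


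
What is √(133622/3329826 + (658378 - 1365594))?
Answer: I*√1960356882171055461/1664913 ≈ 840.96*I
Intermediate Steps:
√(133622/3329826 + (658378 - 1365594)) = √(133622*(1/3329826) - 707216) = √(66811/1664913 - 707216) = √(-1177453045397/1664913) = I*√1960356882171055461/1664913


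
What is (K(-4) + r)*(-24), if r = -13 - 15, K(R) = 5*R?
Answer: 1152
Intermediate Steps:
r = -28
(K(-4) + r)*(-24) = (5*(-4) - 28)*(-24) = (-20 - 28)*(-24) = -48*(-24) = 1152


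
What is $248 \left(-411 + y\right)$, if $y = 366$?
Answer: $-11160$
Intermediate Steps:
$248 \left(-411 + y\right) = 248 \left(-411 + 366\right) = 248 \left(-45\right) = -11160$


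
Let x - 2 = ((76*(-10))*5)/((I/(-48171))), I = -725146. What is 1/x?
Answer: -362573/90799754 ≈ -0.0039931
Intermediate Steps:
x = -90799754/362573 (x = 2 + ((76*(-10))*5)/((-725146/(-48171))) = 2 + (-760*5)/((-725146*(-1/48171))) = 2 - 3800/725146/48171 = 2 - 3800*48171/725146 = 2 - 91524900/362573 = -90799754/362573 ≈ -250.43)
1/x = 1/(-90799754/362573) = -362573/90799754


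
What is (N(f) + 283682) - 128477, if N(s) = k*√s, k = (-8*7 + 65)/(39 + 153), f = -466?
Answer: 155205 + 3*I*√466/64 ≈ 1.5521e+5 + 1.0119*I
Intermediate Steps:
k = 3/64 (k = (-56 + 65)/192 = 9*(1/192) = 3/64 ≈ 0.046875)
N(s) = 3*√s/64
(N(f) + 283682) - 128477 = (3*√(-466)/64 + 283682) - 128477 = (3*(I*√466)/64 + 283682) - 128477 = (3*I*√466/64 + 283682) - 128477 = (283682 + 3*I*√466/64) - 128477 = 155205 + 3*I*√466/64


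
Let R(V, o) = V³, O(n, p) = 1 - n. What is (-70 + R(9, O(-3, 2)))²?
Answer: 434281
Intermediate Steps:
(-70 + R(9, O(-3, 2)))² = (-70 + 9³)² = (-70 + 729)² = 659² = 434281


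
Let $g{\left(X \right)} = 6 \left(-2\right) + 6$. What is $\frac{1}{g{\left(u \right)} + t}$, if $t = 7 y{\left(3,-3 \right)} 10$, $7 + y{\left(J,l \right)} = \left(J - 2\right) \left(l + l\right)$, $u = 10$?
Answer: $- \frac{1}{916} \approx -0.0010917$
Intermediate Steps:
$g{\left(X \right)} = -6$ ($g{\left(X \right)} = -12 + 6 = -6$)
$y{\left(J,l \right)} = -7 + 2 l \left(-2 + J\right)$ ($y{\left(J,l \right)} = -7 + \left(J - 2\right) \left(l + l\right) = -7 + \left(-2 + J\right) 2 l = -7 + 2 l \left(-2 + J\right)$)
$t = -910$ ($t = 7 \left(-7 - -12 + 2 \cdot 3 \left(-3\right)\right) 10 = 7 \left(-7 + 12 - 18\right) 10 = 7 \left(-13\right) 10 = \left(-91\right) 10 = -910$)
$\frac{1}{g{\left(u \right)} + t} = \frac{1}{-6 - 910} = \frac{1}{-916} = - \frac{1}{916}$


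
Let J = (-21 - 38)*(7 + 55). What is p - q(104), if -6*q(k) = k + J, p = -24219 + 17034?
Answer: -23332/3 ≈ -7777.3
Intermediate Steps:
J = -3658 (J = -59*62 = -3658)
p = -7185
q(k) = 1829/3 - k/6 (q(k) = -(k - 3658)/6 = -(-3658 + k)/6 = 1829/3 - k/6)
p - q(104) = -7185 - (1829/3 - ⅙*104) = -7185 - (1829/3 - 52/3) = -7185 - 1*1777/3 = -7185 - 1777/3 = -23332/3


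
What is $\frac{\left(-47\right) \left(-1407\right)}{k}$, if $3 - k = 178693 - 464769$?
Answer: $\frac{66129}{286079} \approx 0.23116$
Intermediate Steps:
$k = 286079$ ($k = 3 - \left(178693 - 464769\right) = 3 - -286076 = 3 + 286076 = 286079$)
$\frac{\left(-47\right) \left(-1407\right)}{k} = \frac{\left(-47\right) \left(-1407\right)}{286079} = 66129 \cdot \frac{1}{286079} = \frac{66129}{286079}$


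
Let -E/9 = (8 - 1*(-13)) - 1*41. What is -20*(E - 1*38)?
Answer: -2840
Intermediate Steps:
E = 180 (E = -9*((8 - 1*(-13)) - 1*41) = -9*((8 + 13) - 41) = -9*(21 - 41) = -9*(-20) = 180)
-20*(E - 1*38) = -20*(180 - 1*38) = -20*(180 - 38) = -20*142 = -2840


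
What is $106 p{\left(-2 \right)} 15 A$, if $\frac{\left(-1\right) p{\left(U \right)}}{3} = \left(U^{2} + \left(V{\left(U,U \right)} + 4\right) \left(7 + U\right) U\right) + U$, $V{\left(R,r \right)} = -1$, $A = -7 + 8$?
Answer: $133560$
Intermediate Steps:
$A = 1$
$p{\left(U \right)} = - 3 U - 3 U^{2} - 3 U \left(21 + 3 U\right)$ ($p{\left(U \right)} = - 3 \left(\left(U^{2} + \left(-1 + 4\right) \left(7 + U\right) U\right) + U\right) = - 3 \left(\left(U^{2} + 3 \left(7 + U\right) U\right) + U\right) = - 3 \left(\left(U^{2} + \left(21 + 3 U\right) U\right) + U\right) = - 3 \left(\left(U^{2} + U \left(21 + 3 U\right)\right) + U\right) = - 3 \left(U + U^{2} + U \left(21 + 3 U\right)\right) = - 3 U - 3 U^{2} - 3 U \left(21 + 3 U\right)$)
$106 p{\left(-2 \right)} 15 A = 106 \left(\left(-6\right) \left(-2\right) \left(11 + 2 \left(-2\right)\right)\right) 15 \cdot 1 = 106 \left(\left(-6\right) \left(-2\right) \left(11 - 4\right)\right) 15 = 106 \left(\left(-6\right) \left(-2\right) 7\right) 15 = 106 \cdot 84 \cdot 15 = 8904 \cdot 15 = 133560$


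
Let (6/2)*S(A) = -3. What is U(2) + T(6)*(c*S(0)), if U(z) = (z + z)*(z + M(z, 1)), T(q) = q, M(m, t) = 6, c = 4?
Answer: 8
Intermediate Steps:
S(A) = -1 (S(A) = (1/3)*(-3) = -1)
U(z) = 2*z*(6 + z) (U(z) = (z + z)*(z + 6) = (2*z)*(6 + z) = 2*z*(6 + z))
U(2) + T(6)*(c*S(0)) = 2*2*(6 + 2) + 6*(4*(-1)) = 2*2*8 + 6*(-4) = 32 - 24 = 8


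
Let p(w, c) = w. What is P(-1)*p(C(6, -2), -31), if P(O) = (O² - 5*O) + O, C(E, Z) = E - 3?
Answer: 15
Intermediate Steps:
C(E, Z) = -3 + E
P(O) = O² - 4*O
P(-1)*p(C(6, -2), -31) = (-(-4 - 1))*(-3 + 6) = -1*(-5)*3 = 5*3 = 15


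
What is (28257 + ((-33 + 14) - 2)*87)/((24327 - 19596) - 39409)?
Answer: -13215/17339 ≈ -0.76215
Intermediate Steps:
(28257 + ((-33 + 14) - 2)*87)/((24327 - 19596) - 39409) = (28257 + (-19 - 2)*87)/(4731 - 39409) = (28257 - 21*87)/(-34678) = (28257 - 1827)*(-1/34678) = 26430*(-1/34678) = -13215/17339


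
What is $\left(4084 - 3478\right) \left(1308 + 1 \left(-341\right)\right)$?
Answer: $586002$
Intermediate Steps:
$\left(4084 - 3478\right) \left(1308 + 1 \left(-341\right)\right) = 606 \left(1308 - 341\right) = 606 \cdot 967 = 586002$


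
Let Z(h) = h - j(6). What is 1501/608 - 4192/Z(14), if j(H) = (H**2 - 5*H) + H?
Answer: -66993/32 ≈ -2093.5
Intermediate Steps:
j(H) = H**2 - 4*H
Z(h) = -12 + h (Z(h) = h - 6*(-4 + 6) = h - 6*2 = h - 1*12 = h - 12 = -12 + h)
1501/608 - 4192/Z(14) = 1501/608 - 4192/(-12 + 14) = 1501*(1/608) - 4192/2 = 79/32 - 4192*1/2 = 79/32 - 2096 = -66993/32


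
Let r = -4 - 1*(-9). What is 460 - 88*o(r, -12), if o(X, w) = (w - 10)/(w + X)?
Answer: 1284/7 ≈ 183.43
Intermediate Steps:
r = 5 (r = -4 + 9 = 5)
o(X, w) = (-10 + w)/(X + w)
460 - 88*o(r, -12) = 460 - 88*(-10 - 12)/(5 - 12) = 460 - 88*(-22)/(-7) = 460 - (-88)*(-22)/7 = 460 - 88*22/7 = 460 - 1936/7 = 1284/7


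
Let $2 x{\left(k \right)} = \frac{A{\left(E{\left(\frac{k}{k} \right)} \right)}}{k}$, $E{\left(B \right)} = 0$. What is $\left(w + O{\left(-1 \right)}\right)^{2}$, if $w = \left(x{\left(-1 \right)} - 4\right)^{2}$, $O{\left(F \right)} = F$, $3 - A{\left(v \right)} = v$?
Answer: $\frac{13689}{16} \approx 855.56$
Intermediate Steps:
$A{\left(v \right)} = 3 - v$
$x{\left(k \right)} = \frac{3}{2 k}$ ($x{\left(k \right)} = \frac{\left(3 - 0\right) \frac{1}{k}}{2} = \frac{\left(3 + 0\right) \frac{1}{k}}{2} = \frac{3 \frac{1}{k}}{2} = \frac{3}{2 k}$)
$w = \frac{121}{4}$ ($w = \left(\frac{3}{2 \left(-1\right)} - 4\right)^{2} = \left(\frac{3}{2} \left(-1\right) - 4\right)^{2} = \left(- \frac{3}{2} - 4\right)^{2} = \left(- \frac{11}{2}\right)^{2} = \frac{121}{4} \approx 30.25$)
$\left(w + O{\left(-1 \right)}\right)^{2} = \left(\frac{121}{4} - 1\right)^{2} = \left(\frac{117}{4}\right)^{2} = \frac{13689}{16}$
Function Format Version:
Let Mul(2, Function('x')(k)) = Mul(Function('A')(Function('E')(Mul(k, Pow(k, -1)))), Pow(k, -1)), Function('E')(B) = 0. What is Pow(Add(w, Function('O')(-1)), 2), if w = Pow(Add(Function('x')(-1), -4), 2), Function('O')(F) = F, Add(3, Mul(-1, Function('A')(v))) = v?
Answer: Rational(13689, 16) ≈ 855.56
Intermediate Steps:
Function('A')(v) = Add(3, Mul(-1, v))
Function('x')(k) = Mul(Rational(3, 2), Pow(k, -1)) (Function('x')(k) = Mul(Rational(1, 2), Mul(Add(3, Mul(-1, 0)), Pow(k, -1))) = Mul(Rational(1, 2), Mul(Add(3, 0), Pow(k, -1))) = Mul(Rational(1, 2), Mul(3, Pow(k, -1))) = Mul(Rational(3, 2), Pow(k, -1)))
w = Rational(121, 4) (w = Pow(Add(Mul(Rational(3, 2), Pow(-1, -1)), -4), 2) = Pow(Add(Mul(Rational(3, 2), -1), -4), 2) = Pow(Add(Rational(-3, 2), -4), 2) = Pow(Rational(-11, 2), 2) = Rational(121, 4) ≈ 30.250)
Pow(Add(w, Function('O')(-1)), 2) = Pow(Add(Rational(121, 4), -1), 2) = Pow(Rational(117, 4), 2) = Rational(13689, 16)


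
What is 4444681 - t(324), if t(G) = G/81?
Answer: 4444677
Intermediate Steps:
t(G) = G/81 (t(G) = G*(1/81) = G/81)
4444681 - t(324) = 4444681 - 324/81 = 4444681 - 1*4 = 4444681 - 4 = 4444677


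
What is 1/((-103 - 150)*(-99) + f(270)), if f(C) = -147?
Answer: 1/24900 ≈ 4.0161e-5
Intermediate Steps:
1/((-103 - 150)*(-99) + f(270)) = 1/((-103 - 150)*(-99) - 147) = 1/(-253*(-99) - 147) = 1/(25047 - 147) = 1/24900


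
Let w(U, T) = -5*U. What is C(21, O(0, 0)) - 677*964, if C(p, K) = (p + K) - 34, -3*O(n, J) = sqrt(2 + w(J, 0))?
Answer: -652641 - sqrt(2)/3 ≈ -6.5264e+5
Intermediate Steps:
O(n, J) = -sqrt(2 - 5*J)/3
C(p, K) = -34 + K + p (C(p, K) = (K + p) - 34 = -34 + K + p)
C(21, O(0, 0)) - 677*964 = (-34 - sqrt(2 - 5*0)/3 + 21) - 677*964 = (-34 - sqrt(2 + 0)/3 + 21) - 652628 = (-34 - sqrt(2)/3 + 21) - 652628 = (-13 - sqrt(2)/3) - 652628 = -652641 - sqrt(2)/3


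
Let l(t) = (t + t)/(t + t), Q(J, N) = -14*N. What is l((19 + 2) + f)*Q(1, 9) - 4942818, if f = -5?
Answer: -4942944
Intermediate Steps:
l(t) = 1 (l(t) = (2*t)/((2*t)) = (2*t)*(1/(2*t)) = 1)
l((19 + 2) + f)*Q(1, 9) - 4942818 = 1*(-14*9) - 4942818 = 1*(-126) - 4942818 = -126 - 4942818 = -4942944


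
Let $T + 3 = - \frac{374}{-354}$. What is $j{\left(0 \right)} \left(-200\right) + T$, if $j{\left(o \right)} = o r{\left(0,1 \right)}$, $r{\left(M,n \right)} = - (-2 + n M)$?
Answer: $- \frac{344}{177} \approx -1.9435$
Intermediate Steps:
$T = - \frac{344}{177}$ ($T = -3 - \frac{374}{-354} = -3 - - \frac{187}{177} = -3 + \frac{187}{177} = - \frac{344}{177} \approx -1.9435$)
$r{\left(M,n \right)} = 2 - M n$ ($r{\left(M,n \right)} = - (-2 + M n) = 2 - M n$)
$j{\left(o \right)} = 2 o$ ($j{\left(o \right)} = o \left(2 - 0 \cdot 1\right) = o \left(2 + 0\right) = o 2 = 2 o$)
$j{\left(0 \right)} \left(-200\right) + T = 2 \cdot 0 \left(-200\right) - \frac{344}{177} = 0 \left(-200\right) - \frac{344}{177} = 0 - \frac{344}{177} = - \frac{344}{177}$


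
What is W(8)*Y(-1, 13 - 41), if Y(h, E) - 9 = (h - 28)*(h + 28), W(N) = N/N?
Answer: -774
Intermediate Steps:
W(N) = 1
Y(h, E) = 9 + (-28 + h)*(28 + h) (Y(h, E) = 9 + (h - 28)*(h + 28) = 9 + (-28 + h)*(28 + h))
W(8)*Y(-1, 13 - 41) = 1*(-775 + (-1)²) = 1*(-775 + 1) = 1*(-774) = -774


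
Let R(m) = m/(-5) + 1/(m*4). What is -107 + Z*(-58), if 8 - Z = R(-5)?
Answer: -5159/10 ≈ -515.90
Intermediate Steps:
R(m) = -m/5 + 1/(4*m) (R(m) = m*(-⅕) + (¼)/m = -m/5 + 1/(4*m))
Z = 141/20 (Z = 8 - (-⅕*(-5) + (¼)/(-5)) = 8 - (1 + (¼)*(-⅕)) = 8 - (1 - 1/20) = 8 - 1*19/20 = 8 - 19/20 = 141/20 ≈ 7.0500)
-107 + Z*(-58) = -107 + (141/20)*(-58) = -107 - 4089/10 = -5159/10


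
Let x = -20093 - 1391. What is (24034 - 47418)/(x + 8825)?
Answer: 23384/12659 ≈ 1.8472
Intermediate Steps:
x = -21484
(24034 - 47418)/(x + 8825) = (24034 - 47418)/(-21484 + 8825) = -23384/(-12659) = -23384*(-1/12659) = 23384/12659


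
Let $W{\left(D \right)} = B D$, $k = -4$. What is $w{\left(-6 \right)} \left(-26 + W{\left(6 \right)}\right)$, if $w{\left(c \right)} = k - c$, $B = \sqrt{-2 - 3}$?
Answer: $-52 + 12 i \sqrt{5} \approx -52.0 + 26.833 i$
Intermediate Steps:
$B = i \sqrt{5}$ ($B = \sqrt{-5} = i \sqrt{5} \approx 2.2361 i$)
$w{\left(c \right)} = -4 - c$
$W{\left(D \right)} = i D \sqrt{5}$ ($W{\left(D \right)} = i \sqrt{5} D = i D \sqrt{5}$)
$w{\left(-6 \right)} \left(-26 + W{\left(6 \right)}\right) = \left(-4 - -6\right) \left(-26 + i 6 \sqrt{5}\right) = \left(-4 + 6\right) \left(-26 + 6 i \sqrt{5}\right) = 2 \left(-26 + 6 i \sqrt{5}\right) = -52 + 12 i \sqrt{5}$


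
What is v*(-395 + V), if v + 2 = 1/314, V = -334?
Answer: 457083/314 ≈ 1455.7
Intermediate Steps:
v = -627/314 (v = -2 + 1/314 = -627/314 ≈ -1.9968)
v*(-395 + V) = -627*(-395 - 334)/314 = -627/314*(-729) = 457083/314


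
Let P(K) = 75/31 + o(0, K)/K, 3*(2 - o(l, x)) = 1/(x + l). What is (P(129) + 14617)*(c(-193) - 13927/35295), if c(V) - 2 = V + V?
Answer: -306961143679976663/54623000835 ≈ -5.6196e+6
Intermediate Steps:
o(l, x) = 2 - 1/(3*(l + x)) (o(l, x) = 2 - 1/(3*(x + l)) = 2 - 1/(3*(l + x)))
c(V) = 2 + 2*V (c(V) = 2 + (V + V) = 2 + 2*V)
P(K) = 75/31 + (-1/3 + 2*K)/K**2 (P(K) = 75/31 + ((-1/3 + 2*0 + 2*K)/(0 + K))/K = 75*(1/31) + ((-1/3 + 0 + 2*K)/K)/K = 75/31 + ((-1/3 + 2*K)/K)/K = 75/31 + (-1/3 + 2*K)/K**2)
(P(129) + 14617)*(c(-193) - 13927/35295) = ((75/31 + 2/129 - 1/3/129**2) + 14617)*((2 + 2*(-193)) - 13927/35295) = ((75/31 + 2*(1/129) - 1/3*1/16641) + 14617)*((2 - 386) - 13927*1/35295) = ((75/31 + 2/129 - 1/49923) + 14617)*(-384 - 13927/35295) = (3768188/1547613 + 14617)*(-13567207/35295) = (22625227409/1547613)*(-13567207/35295) = -306961143679976663/54623000835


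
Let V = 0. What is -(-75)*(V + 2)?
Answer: 150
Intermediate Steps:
-(-75)*(V + 2) = -(-75)*(0 + 2) = -(-75)*2 = -15*(-10) = 150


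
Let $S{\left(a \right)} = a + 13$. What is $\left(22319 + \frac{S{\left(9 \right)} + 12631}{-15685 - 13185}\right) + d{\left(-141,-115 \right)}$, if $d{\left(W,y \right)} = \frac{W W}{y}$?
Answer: $\frac{14704955277}{664010} \approx 22146.0$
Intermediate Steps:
$d{\left(W,y \right)} = \frac{W^{2}}{y}$
$S{\left(a \right)} = 13 + a$
$\left(22319 + \frac{S{\left(9 \right)} + 12631}{-15685 - 13185}\right) + d{\left(-141,-115 \right)} = \left(22319 + \frac{\left(13 + 9\right) + 12631}{-15685 - 13185}\right) + \frac{\left(-141\right)^{2}}{-115} = \left(22319 + \frac{22 + 12631}{-28870}\right) + 19881 \left(- \frac{1}{115}\right) = \left(22319 + 12653 \left(- \frac{1}{28870}\right)\right) - \frac{19881}{115} = \left(22319 - \frac{12653}{28870}\right) - \frac{19881}{115} = \frac{644336877}{28870} - \frac{19881}{115} = \frac{14704955277}{664010}$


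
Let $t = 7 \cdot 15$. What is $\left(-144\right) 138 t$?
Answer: $-2086560$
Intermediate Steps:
$t = 105$
$\left(-144\right) 138 t = \left(-144\right) 138 \cdot 105 = \left(-19872\right) 105 = -2086560$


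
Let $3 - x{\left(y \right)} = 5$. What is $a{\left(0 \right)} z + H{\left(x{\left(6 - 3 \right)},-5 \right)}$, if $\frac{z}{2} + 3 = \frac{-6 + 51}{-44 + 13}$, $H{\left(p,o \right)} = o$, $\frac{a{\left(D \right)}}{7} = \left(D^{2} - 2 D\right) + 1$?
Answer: $- \frac{2087}{31} \approx -67.323$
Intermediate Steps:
$a{\left(D \right)} = 7 - 14 D + 7 D^{2}$ ($a{\left(D \right)} = 7 \left(\left(D^{2} - 2 D\right) + 1\right) = 7 \left(1 + D^{2} - 2 D\right) = 7 - 14 D + 7 D^{2}$)
$x{\left(y \right)} = -2$ ($x{\left(y \right)} = 3 - 5 = -2$)
$z = - \frac{276}{31}$ ($z = -6 + 2 \frac{-6 + 51}{-44 + 13} = -6 + 2 \frac{45}{-31} = -6 + 2 \cdot 45 \left(- \frac{1}{31}\right) = -6 + 2 \left(- \frac{45}{31}\right) = -6 - \frac{90}{31} = - \frac{276}{31} \approx -8.9032$)
$a{\left(0 \right)} z + H{\left(x{\left(6 - 3 \right)},-5 \right)} = \left(7 - 0 + 7 \cdot 0^{2}\right) \left(- \frac{276}{31}\right) - 5 = \left(7 + 0 + 7 \cdot 0\right) \left(- \frac{276}{31}\right) - 5 = \left(7 + 0 + 0\right) \left(- \frac{276}{31}\right) - 5 = 7 \left(- \frac{276}{31}\right) - 5 = - \frac{1932}{31} - 5 = - \frac{2087}{31}$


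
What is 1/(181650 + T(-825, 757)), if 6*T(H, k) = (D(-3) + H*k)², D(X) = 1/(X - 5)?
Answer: 384/24962094186001 ≈ 1.5383e-11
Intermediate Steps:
D(X) = 1/(-5 + X)
T(H, k) = (-⅛ + H*k)²/6 (T(H, k) = (1/(-5 - 3) + H*k)²/6 = (1/(-8) + H*k)²/6 = (-⅛ + H*k)²/6)
1/(181650 + T(-825, 757)) = 1/(181650 + (-1 + 8*(-825)*757)²/384) = 1/(181650 + (-1 - 4996200)²/384) = 1/(181650 + (1/384)*(-4996201)²) = 1/(181650 + (1/384)*24962024432401) = 1/(181650 + 24962024432401/384) = 1/(24962094186001/384) = 384/24962094186001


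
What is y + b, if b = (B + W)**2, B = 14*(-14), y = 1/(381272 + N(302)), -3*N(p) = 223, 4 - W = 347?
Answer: 332237781956/1143593 ≈ 2.9052e+5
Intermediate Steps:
W = -343 (W = 4 - 1*347 = 4 - 347 = -343)
N(p) = -223/3 (N(p) = -1/3*223 = -223/3)
y = 3/1143593 (y = 1/(381272 - 223/3) = 1/(1143593/3) = 3/1143593 ≈ 2.6233e-6)
B = -196
b = 290521 (b = (-196 - 343)**2 = (-539)**2 = 290521)
y + b = 3/1143593 + 290521 = 332237781956/1143593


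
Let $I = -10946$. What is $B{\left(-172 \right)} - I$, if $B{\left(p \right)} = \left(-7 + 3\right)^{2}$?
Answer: $10962$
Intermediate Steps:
$B{\left(p \right)} = 16$ ($B{\left(p \right)} = \left(-4\right)^{2} = 16$)
$B{\left(-172 \right)} - I = 16 - -10946 = 16 + 10946 = 10962$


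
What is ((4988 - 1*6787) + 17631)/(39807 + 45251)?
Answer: 7916/42529 ≈ 0.18613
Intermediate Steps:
((4988 - 1*6787) + 17631)/(39807 + 45251) = ((4988 - 6787) + 17631)/85058 = (-1799 + 17631)*(1/85058) = 15832*(1/85058) = 7916/42529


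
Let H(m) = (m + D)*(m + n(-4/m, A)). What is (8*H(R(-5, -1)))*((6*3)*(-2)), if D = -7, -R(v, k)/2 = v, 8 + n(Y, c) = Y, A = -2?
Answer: -6912/5 ≈ -1382.4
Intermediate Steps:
n(Y, c) = -8 + Y
R(v, k) = -2*v
H(m) = (-7 + m)*(-8 + m - 4/m) (H(m) = (m - 7)*(m + (-8 - 4/m)) = (-7 + m)*(-8 + m - 4/m))
(8*H(R(-5, -1)))*((6*3)*(-2)) = (8*(52 + (-2*(-5))² - (-30)*(-5) + 28/((-2*(-5)))))*((6*3)*(-2)) = (8*(52 + 10² - 15*10 + 28/10))*(18*(-2)) = (8*(52 + 100 - 150 + 28*(⅒)))*(-36) = (8*(52 + 100 - 150 + 14/5))*(-36) = (8*(24/5))*(-36) = (192/5)*(-36) = -6912/5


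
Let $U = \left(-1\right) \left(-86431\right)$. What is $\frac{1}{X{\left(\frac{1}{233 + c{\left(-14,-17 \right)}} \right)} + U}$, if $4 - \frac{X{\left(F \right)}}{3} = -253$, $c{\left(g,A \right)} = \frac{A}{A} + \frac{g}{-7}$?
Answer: $\frac{1}{87202} \approx 1.1468 \cdot 10^{-5}$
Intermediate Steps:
$c{\left(g,A \right)} = 1 - \frac{g}{7}$ ($c{\left(g,A \right)} = 1 + g \left(- \frac{1}{7}\right) = 1 - \frac{g}{7}$)
$U = 86431$
$X{\left(F \right)} = 771$ ($X{\left(F \right)} = 12 - -759 = 12 + 759 = 771$)
$\frac{1}{X{\left(\frac{1}{233 + c{\left(-14,-17 \right)}} \right)} + U} = \frac{1}{771 + 86431} = \frac{1}{87202}$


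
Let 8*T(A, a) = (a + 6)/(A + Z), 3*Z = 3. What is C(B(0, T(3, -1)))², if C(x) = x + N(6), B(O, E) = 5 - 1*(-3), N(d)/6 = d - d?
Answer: 64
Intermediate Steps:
Z = 1 (Z = (⅓)*3 = 1)
T(A, a) = (6 + a)/(8*(1 + A)) (T(A, a) = ((a + 6)/(A + 1))/8 = ((6 + a)/(1 + A))/8 = (6 + a)/(8*(1 + A)))
N(d) = 0 (N(d) = 6*(d - d) = 6*0 = 0)
B(O, E) = 8 (B(O, E) = 5 + 3 = 8)
C(x) = x (C(x) = x + 0 = x)
C(B(0, T(3, -1)))² = 8² = 64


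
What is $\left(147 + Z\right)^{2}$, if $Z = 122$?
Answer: $72361$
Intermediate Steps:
$\left(147 + Z\right)^{2} = \left(147 + 122\right)^{2} = 269^{2} = 72361$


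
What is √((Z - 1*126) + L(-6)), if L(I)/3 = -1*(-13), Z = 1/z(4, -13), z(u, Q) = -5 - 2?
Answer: I*√4270/7 ≈ 9.335*I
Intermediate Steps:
z(u, Q) = -7
Z = -⅐ (Z = 1/(-7) = -⅐ ≈ -0.14286)
L(I) = 39 (L(I) = 3*(-1*(-13)) = 3*13 = 39)
√((Z - 1*126) + L(-6)) = √((-⅐ - 1*126) + 39) = √((-⅐ - 126) + 39) = √(-883/7 + 39) = √(-610/7) = I*√4270/7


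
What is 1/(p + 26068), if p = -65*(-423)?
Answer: 1/53563 ≈ 1.8670e-5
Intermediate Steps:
p = 27495
1/(p + 26068) = 1/(27495 + 26068) = 1/53563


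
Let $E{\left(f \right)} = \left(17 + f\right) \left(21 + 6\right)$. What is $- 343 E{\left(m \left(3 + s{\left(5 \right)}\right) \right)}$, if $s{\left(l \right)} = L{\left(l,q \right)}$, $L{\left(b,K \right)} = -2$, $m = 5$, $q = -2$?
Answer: $-203742$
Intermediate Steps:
$s{\left(l \right)} = -2$
$E{\left(f \right)} = 459 + 27 f$ ($E{\left(f \right)} = \left(17 + f\right) 27 = 459 + 27 f$)
$- 343 E{\left(m \left(3 + s{\left(5 \right)}\right) \right)} = - 343 \left(459 + 27 \cdot 5 \left(3 - 2\right)\right) = - 343 \left(459 + 27 \cdot 5 \cdot 1\right) = - 343 \left(459 + 27 \cdot 5\right) = - 343 \left(459 + 135\right) = \left(-343\right) 594 = -203742$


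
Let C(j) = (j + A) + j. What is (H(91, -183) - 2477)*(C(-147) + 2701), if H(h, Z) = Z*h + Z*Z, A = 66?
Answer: 35509807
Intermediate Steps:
C(j) = 66 + 2*j (C(j) = (j + 66) + j = (66 + j) + j = 66 + 2*j)
H(h, Z) = Z² + Z*h (H(h, Z) = Z*h + Z² = Z² + Z*h)
(H(91, -183) - 2477)*(C(-147) + 2701) = (-183*(-183 + 91) - 2477)*((66 + 2*(-147)) + 2701) = (-183*(-92) - 2477)*((66 - 294) + 2701) = (16836 - 2477)*(-228 + 2701) = 14359*2473 = 35509807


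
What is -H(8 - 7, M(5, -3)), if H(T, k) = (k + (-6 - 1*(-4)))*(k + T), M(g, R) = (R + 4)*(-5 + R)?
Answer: -70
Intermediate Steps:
M(g, R) = (-5 + R)*(4 + R) (M(g, R) = (4 + R)*(-5 + R) = (-5 + R)*(4 + R))
H(T, k) = (-2 + k)*(T + k) (H(T, k) = (k + (-6 + 4))*(T + k) = (k - 2)*(T + k) = (-2 + k)*(T + k))
-H(8 - 7, M(5, -3)) = -((-20 + (-3)**2 - 1*(-3))**2 - 2*(8 - 7) - 2*(-20 + (-3)**2 - 1*(-3)) + (8 - 7)*(-20 + (-3)**2 - 1*(-3))) = -((-20 + 9 + 3)**2 - 2*1 - 2*(-20 + 9 + 3) + 1*(-20 + 9 + 3)) = -((-8)**2 - 2 - 2*(-8) + 1*(-8)) = -(64 - 2 + 16 - 8) = -1*70 = -70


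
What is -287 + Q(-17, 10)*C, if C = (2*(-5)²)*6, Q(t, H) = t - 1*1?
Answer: -5687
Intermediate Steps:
Q(t, H) = -1 + t (Q(t, H) = t - 1 = -1 + t)
C = 300 (C = (2*25)*6 = 50*6 = 300)
-287 + Q(-17, 10)*C = -287 + (-1 - 17)*300 = -287 - 18*300 = -287 - 5400 = -5687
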